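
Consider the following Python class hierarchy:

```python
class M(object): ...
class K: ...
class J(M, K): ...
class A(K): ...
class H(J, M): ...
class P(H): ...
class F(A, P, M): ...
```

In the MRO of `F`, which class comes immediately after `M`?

K

L[F] = F + merge(L[A], L[P], L[M], [A P M])
  take A:  [A K object] + [P H J M K object] + [M object] + [A P M]
  take P:  [K object] + [P H J M K object] + [M object] + [P M]
  take H:  [K object] + [H J M K object] + [M object] + [M]
  take J:  [K object] + [J M K object] + [M object] + [M]
  take M:  [K object] + [M K object] + [M object] + [M]
  take K:  [K object] + [K object] + [object]
  take object:  [object] + [object] + [object]
MRO: F A P H J M K object
M is at position 5; next is K.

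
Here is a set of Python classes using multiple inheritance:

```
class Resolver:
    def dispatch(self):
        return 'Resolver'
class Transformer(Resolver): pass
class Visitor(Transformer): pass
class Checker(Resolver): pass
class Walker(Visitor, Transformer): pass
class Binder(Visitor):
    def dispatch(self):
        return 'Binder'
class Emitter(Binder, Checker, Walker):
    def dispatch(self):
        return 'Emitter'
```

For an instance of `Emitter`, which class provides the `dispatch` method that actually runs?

Emitter

L[Emitter] = Emitter + merge(L[Binder], L[Checker], L[Walker], [Binder Checker Walker])
  take Binder:  [Binder Visitor Transformer Resolver object] + [Checker Resolver object] + [Walker Visitor Transformer Resolver object] + [Binder Checker Walker]
  take Checker:  [Visitor Transformer Resolver object] + [Checker Resolver object] + [Walker Visitor Transformer Resolver object] + [Checker Walker]
  take Walker:  [Visitor Transformer Resolver object] + [Resolver object] + [Walker Visitor Transformer Resolver object] + [Walker]
  take Visitor:  [Visitor Transformer Resolver object] + [Resolver object] + [Visitor Transformer Resolver object]
  take Transformer:  [Transformer Resolver object] + [Resolver object] + [Transformer Resolver object]
  take Resolver:  [Resolver object] + [Resolver object] + [Resolver object]
  take object:  [object] + [object] + [object]
MRO: Emitter Binder Checker Walker Visitor Transformer Resolver object
dispatch is defined in: Binder, Emitter, Resolver. First along the MRO is Emitter.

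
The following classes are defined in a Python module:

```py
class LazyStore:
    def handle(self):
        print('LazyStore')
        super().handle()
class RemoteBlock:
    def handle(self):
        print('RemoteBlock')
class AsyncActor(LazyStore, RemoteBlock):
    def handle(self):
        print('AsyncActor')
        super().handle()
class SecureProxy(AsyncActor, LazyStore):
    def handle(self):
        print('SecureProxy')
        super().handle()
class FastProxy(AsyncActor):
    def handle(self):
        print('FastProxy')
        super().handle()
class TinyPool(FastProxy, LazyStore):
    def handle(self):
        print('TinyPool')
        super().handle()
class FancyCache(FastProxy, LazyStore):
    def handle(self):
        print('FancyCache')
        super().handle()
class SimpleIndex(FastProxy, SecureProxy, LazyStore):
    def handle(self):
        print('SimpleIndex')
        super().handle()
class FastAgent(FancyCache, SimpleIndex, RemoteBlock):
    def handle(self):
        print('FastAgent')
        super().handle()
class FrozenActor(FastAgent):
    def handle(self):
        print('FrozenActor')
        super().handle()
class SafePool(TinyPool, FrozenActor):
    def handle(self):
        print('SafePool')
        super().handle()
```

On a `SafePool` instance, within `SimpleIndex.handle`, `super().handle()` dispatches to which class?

FastProxy

L[SafePool] = SafePool + merge(L[TinyPool], L[FrozenActor], [TinyPool FrozenActor])
  take TinyPool:  [TinyPool FastProxy AsyncActor LazyStore RemoteBlock object] + [FrozenActor FastAgent FancyCache SimpleIndex FastProxy SecureProxy AsyncActor LazyStore RemoteBlock object] + [TinyPool FrozenActor]
  take FrozenActor:  [FastProxy AsyncActor LazyStore RemoteBlock object] + [FrozenActor FastAgent FancyCache SimpleIndex FastProxy SecureProxy AsyncActor LazyStore RemoteBlock object] + [FrozenActor]
  take FastAgent:  [FastProxy AsyncActor LazyStore RemoteBlock object] + [FastAgent FancyCache SimpleIndex FastProxy SecureProxy AsyncActor LazyStore RemoteBlock object]
  take FancyCache:  [FastProxy AsyncActor LazyStore RemoteBlock object] + [FancyCache SimpleIndex FastProxy SecureProxy AsyncActor LazyStore RemoteBlock object]
  take SimpleIndex:  [FastProxy AsyncActor LazyStore RemoteBlock object] + [SimpleIndex FastProxy SecureProxy AsyncActor LazyStore RemoteBlock object]
  take FastProxy:  [FastProxy AsyncActor LazyStore RemoteBlock object] + [FastProxy SecureProxy AsyncActor LazyStore RemoteBlock object]
  take SecureProxy:  [AsyncActor LazyStore RemoteBlock object] + [SecureProxy AsyncActor LazyStore RemoteBlock object]
  take AsyncActor:  [AsyncActor LazyStore RemoteBlock object] + [AsyncActor LazyStore RemoteBlock object]
  take LazyStore:  [LazyStore RemoteBlock object] + [LazyStore RemoteBlock object]
  take RemoteBlock:  [RemoteBlock object] + [RemoteBlock object]
  take object:  [object] + [object]
MRO: SafePool TinyPool FrozenActor FastAgent FancyCache SimpleIndex FastProxy SecureProxy AsyncActor LazyStore RemoteBlock object
super() in SimpleIndex.handle on a SafePool instance goes to the class after SimpleIndex in SafePool's MRO: FastProxy.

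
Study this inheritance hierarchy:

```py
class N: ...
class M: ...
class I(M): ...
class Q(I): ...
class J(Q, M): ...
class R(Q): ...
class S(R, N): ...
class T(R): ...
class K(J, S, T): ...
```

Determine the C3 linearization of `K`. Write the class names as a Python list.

[K, J, S, T, R, Q, I, M, N, object]

L[K] = K + merge(L[J], L[S], L[T], [J S T])
  take J:  [J Q I M object] + [S R Q I M N object] + [T R Q I M object] + [J S T]
  take S:  [Q I M object] + [S R Q I M N object] + [T R Q I M object] + [S T]
  take T:  [Q I M object] + [R Q I M N object] + [T R Q I M object] + [T]
  take R:  [Q I M object] + [R Q I M N object] + [R Q I M object]
  take Q:  [Q I M object] + [Q I M N object] + [Q I M object]
  take I:  [I M object] + [I M N object] + [I M object]
  take M:  [M object] + [M N object] + [M object]
  take N:  [object] + [N object] + [object]
  take object:  [object] + [object] + [object]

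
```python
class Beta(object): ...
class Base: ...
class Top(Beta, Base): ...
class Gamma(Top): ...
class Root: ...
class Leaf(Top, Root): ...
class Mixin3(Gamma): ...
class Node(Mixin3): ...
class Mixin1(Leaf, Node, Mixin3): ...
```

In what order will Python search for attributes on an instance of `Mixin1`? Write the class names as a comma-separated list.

Mixin1, Leaf, Node, Mixin3, Gamma, Top, Beta, Base, Root, object

L[Mixin1] = Mixin1 + merge(L[Leaf], L[Node], L[Mixin3], [Leaf Node Mixin3])
  take Leaf:  [Leaf Top Beta Base Root object] + [Node Mixin3 Gamma Top Beta Base object] + [Mixin3 Gamma Top Beta Base object] + [Leaf Node Mixin3]
  take Node:  [Top Beta Base Root object] + [Node Mixin3 Gamma Top Beta Base object] + [Mixin3 Gamma Top Beta Base object] + [Node Mixin3]
  take Mixin3:  [Top Beta Base Root object] + [Mixin3 Gamma Top Beta Base object] + [Mixin3 Gamma Top Beta Base object] + [Mixin3]
  take Gamma:  [Top Beta Base Root object] + [Gamma Top Beta Base object] + [Gamma Top Beta Base object]
  take Top:  [Top Beta Base Root object] + [Top Beta Base object] + [Top Beta Base object]
  take Beta:  [Beta Base Root object] + [Beta Base object] + [Beta Base object]
  take Base:  [Base Root object] + [Base object] + [Base object]
  take Root:  [Root object] + [object] + [object]
  take object:  [object] + [object] + [object]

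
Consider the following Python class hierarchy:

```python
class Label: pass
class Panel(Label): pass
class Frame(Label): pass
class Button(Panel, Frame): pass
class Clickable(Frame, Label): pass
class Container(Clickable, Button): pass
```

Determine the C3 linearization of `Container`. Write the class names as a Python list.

[Container, Clickable, Button, Panel, Frame, Label, object]

L[Container] = Container + merge(L[Clickable], L[Button], [Clickable Button])
  take Clickable:  [Clickable Frame Label object] + [Button Panel Frame Label object] + [Clickable Button]
  take Button:  [Frame Label object] + [Button Panel Frame Label object] + [Button]
  take Panel:  [Frame Label object] + [Panel Frame Label object]
  take Frame:  [Frame Label object] + [Frame Label object]
  take Label:  [Label object] + [Label object]
  take object:  [object] + [object]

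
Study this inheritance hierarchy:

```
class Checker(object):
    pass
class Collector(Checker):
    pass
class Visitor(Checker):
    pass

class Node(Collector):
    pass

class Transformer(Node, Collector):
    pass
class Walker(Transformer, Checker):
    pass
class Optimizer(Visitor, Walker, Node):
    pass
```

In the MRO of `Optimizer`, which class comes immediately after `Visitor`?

Walker

L[Optimizer] = Optimizer + merge(L[Visitor], L[Walker], L[Node], [Visitor Walker Node])
  take Visitor:  [Visitor Checker object] + [Walker Transformer Node Collector Checker object] + [Node Collector Checker object] + [Visitor Walker Node]
  take Walker:  [Checker object] + [Walker Transformer Node Collector Checker object] + [Node Collector Checker object] + [Walker Node]
  take Transformer:  [Checker object] + [Transformer Node Collector Checker object] + [Node Collector Checker object] + [Node]
  take Node:  [Checker object] + [Node Collector Checker object] + [Node Collector Checker object] + [Node]
  take Collector:  [Checker object] + [Collector Checker object] + [Collector Checker object]
  take Checker:  [Checker object] + [Checker object] + [Checker object]
  take object:  [object] + [object] + [object]
MRO: Optimizer Visitor Walker Transformer Node Collector Checker object
Visitor is at position 1; next is Walker.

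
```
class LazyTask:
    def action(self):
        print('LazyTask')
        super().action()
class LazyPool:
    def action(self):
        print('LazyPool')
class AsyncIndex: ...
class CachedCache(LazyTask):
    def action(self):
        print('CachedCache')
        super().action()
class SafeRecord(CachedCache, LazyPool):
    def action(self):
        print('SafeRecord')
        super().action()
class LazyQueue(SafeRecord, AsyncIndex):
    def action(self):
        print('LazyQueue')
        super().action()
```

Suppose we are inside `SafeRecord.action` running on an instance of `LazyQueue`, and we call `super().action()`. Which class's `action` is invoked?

L[LazyQueue] = LazyQueue + merge(L[SafeRecord], L[AsyncIndex], [SafeRecord AsyncIndex])
  take SafeRecord:  [SafeRecord CachedCache LazyTask LazyPool object] + [AsyncIndex object] + [SafeRecord AsyncIndex]
  take CachedCache:  [CachedCache LazyTask LazyPool object] + [AsyncIndex object] + [AsyncIndex]
  take LazyTask:  [LazyTask LazyPool object] + [AsyncIndex object] + [AsyncIndex]
  take LazyPool:  [LazyPool object] + [AsyncIndex object] + [AsyncIndex]
  take AsyncIndex:  [object] + [AsyncIndex object] + [AsyncIndex]
  take object:  [object] + [object]
MRO: LazyQueue SafeRecord CachedCache LazyTask LazyPool AsyncIndex object
super() in SafeRecord.action on a LazyQueue instance goes to the class after SafeRecord in LazyQueue's MRO: CachedCache.

CachedCache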